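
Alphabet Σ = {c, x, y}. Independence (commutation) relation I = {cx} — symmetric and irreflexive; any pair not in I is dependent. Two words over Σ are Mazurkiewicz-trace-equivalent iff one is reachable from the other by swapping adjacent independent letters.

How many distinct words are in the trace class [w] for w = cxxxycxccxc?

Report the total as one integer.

60

0(c) covers ∅
1(x) covers ∅
2(x) covers 1:x
3(x) covers 2:x
4(y) covers 0:c, 3:x
5(c) covers 4:y
6(x) covers 4:y
7(c) covers 5:c
8(c) covers 7:c
9(x) covers 6:x
10(c) covers 8:c
floor of heap: 0:c, 1:x
completions by unplaced set U, small U first (add the entries for U minus each lowest piece of U):
  |U|=1: {9}:1  {10}:1
  |U|=2: {6,9}:1  {8,10}:1  {9,10}:2
  |U|=3: {6,9,10}:3  {7,8,10}:1  {8,9,10}:3
  |U|=4: {5,7,8,10}:1  {6,8,9,10}:6  {7,8,9,10}:4
  |U|=5: {5,7,8,9,10}:5  {6,7,8,9,10}:10
  |U|=6: {5,6,7,8,9,10}:15
  |U|=7: {4,5,6,7,8,9,10}:15
  |U|=8: {0,4,5,6,7,8,9,10}:15  {3,4,5,6,7,8,9,10}:15
  |U|=9: {0,3,4,5,6,7,8,9,10}:30  {2,3,4,5,6,7,8,9,10}:15
  start at 0(c): 15
  start at 1(x): 45
sum over floor = 60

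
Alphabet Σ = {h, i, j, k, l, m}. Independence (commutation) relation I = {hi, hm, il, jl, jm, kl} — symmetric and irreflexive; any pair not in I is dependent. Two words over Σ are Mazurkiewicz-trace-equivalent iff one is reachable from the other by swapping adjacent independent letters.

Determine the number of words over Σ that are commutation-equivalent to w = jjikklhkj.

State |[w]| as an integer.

piece 0:j — minimal
piece 1:j rests on {0:j}
piece 2:i rests on {1:j}
piece 3:k rests on {2:i}
piece 4:k rests on {3:k}
piece 5:l — minimal
piece 6:h rests on {4:k, 5:l}
piece 7:k rests on {6:h}
piece 8:j rests on {7:k}
minimal pieces: {0:j, 5:l}
ways to finish when only these pieces remain (= sum over removing one remaining piece with nothing left below it):
  1 left: {8}→1
  2 left: {7,8}→1
  3 left: {6,7,8}→1
  4 left: {4,6,7,8}→1  {5,6,7,8}→1
  5 left: {3,4,6,7,8}→1  {4,5,6,7,8}→2
  6 left: {2,3,4,6,7,8}→1  {3,4,5,6,7,8}→3
  7 left: {1,2,3,4,6,7,8}→1  {2,3,4,5,6,7,8}→4
  placing 0:j first → 5 extensions
  placing 5:l first → 1 extensions
total linear extensions = 6

6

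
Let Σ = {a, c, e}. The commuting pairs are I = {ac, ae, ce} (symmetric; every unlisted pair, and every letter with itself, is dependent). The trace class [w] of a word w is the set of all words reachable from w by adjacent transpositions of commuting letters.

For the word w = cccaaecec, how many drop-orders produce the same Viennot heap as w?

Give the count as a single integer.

756

piece 0:c — minimal
piece 1:c rests on {0:c}
piece 2:c rests on {1:c}
piece 3:a — minimal
piece 4:a rests on {3:a}
piece 5:e — minimal
piece 6:c rests on {2:c}
piece 7:e rests on {5:e}
piece 8:c rests on {6:c}
minimal pieces: {0:c, 3:a, 5:e}
ways to finish when only these pieces remain (= sum over removing one remaining piece with nothing left below it):
  1 left: {4}→1  {7}→1  {8}→1
  2 left: {3,4}→1  {4,7}→2  {4,8}→2  {5,7}→1  {6,8}→1  {7,8}→2
  3 left: {2,6,8}→1  {3,4,7}→3  {3,4,8}→3  {4,5,7}→3  {4,6,8}→3  {4,7,8}→6  {5,7,8}→3  {6,7,8}→3
  4 left: {1,2,6,8}→1  {2,4,6,8}→4  {2,6,7,8}→4  {3,4,5,7}→6  {3,4,6,8}→6  {3,4,7,8}→12  {4,5,7,8}→12  {4,6,7,8}→12  {5,6,7,8}→6
  5 left: {0,1,2,6,8}→1  {1,2,4,6,8}→5  {1,2,6,7,8}→5  {2,3,4,6,8}→10  {2,4,6,7,8}→20  {2,5,6,7,8}→10  {3,4,5,7,8}→30  {3,4,6,7,8}→30  {4,5,6,7,8}→30
  6 left: {0,1,2,4,6,8}→6  {0,1,2,6,7,8}→6  {1,2,3,4,6,8}→15  {1,2,4,6,7,8}→30  {1,2,5,6,7,8}→15  {2,3,4,6,7,8}→60  {2,4,5,6,7,8}→60  {3,4,5,6,7,8}→90
  7 left: {0,1,2,3,4,6,8}→21  {0,1,2,4,6,7,8}→42  {0,1,2,5,6,7,8}→21  {1,2,3,4,6,7,8}→105  {1,2,4,5,6,7,8}→105  {2,3,4,5,6,7,8}→210
  placing 0:c first → 420 extensions
  placing 3:a first → 168 extensions
  placing 5:e first → 168 extensions
total linear extensions = 756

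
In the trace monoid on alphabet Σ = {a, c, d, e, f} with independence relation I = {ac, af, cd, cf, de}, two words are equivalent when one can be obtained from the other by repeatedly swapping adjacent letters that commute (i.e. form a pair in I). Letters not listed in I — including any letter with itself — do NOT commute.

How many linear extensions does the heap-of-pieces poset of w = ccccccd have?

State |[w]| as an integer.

#0=c has no predecessor
#1=c depends on [0:c]
#2=c depends on [1:c]
#3=c depends on [2:c]
#4=c depends on [3:c]
#5=c depends on [4:c]
#6=d has no predecessor
sources: [0:c, 6:d]
N(rest) = Σ N(rest − s) over sources s of rest; N(one piece) = 1:
  size 1 → [5]=1  [6]=1
  size 2 → [4,5]=1  [5,6]=2
  size 3 → [3,4,5]=1  [4,5,6]=3
  size 4 → [2,3,4,5]=1  [3,4,5,6]=4
  size 5 → [1,2,3,4,5]=1  [2,3,4,5,6]=5
  first=0(c) contributes 6
  first=6(d) contributes 1
|[w]| = 7

7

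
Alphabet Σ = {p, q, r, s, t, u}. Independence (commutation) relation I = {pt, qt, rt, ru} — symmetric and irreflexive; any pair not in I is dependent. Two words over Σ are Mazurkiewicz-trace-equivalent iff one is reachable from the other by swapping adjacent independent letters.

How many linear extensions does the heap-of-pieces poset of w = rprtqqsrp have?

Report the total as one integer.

piece 0:r — minimal
piece 1:p rests on {0:r}
piece 2:r rests on {1:p}
piece 3:t — minimal
piece 4:q rests on {2:r}
piece 5:q rests on {4:q}
piece 6:s rests on {3:t, 5:q}
piece 7:r rests on {6:s}
piece 8:p rests on {7:r}
minimal pieces: {0:r, 3:t}
ways to finish when only these pieces remain (= sum over removing one remaining piece with nothing left below it):
  1 left: {8}→1
  2 left: {7,8}→1
  3 left: {6,7,8}→1
  4 left: {3,6,7,8}→1  {5,6,7,8}→1
  5 left: {3,5,6,7,8}→2  {4,5,6,7,8}→1
  6 left: {2,4,5,6,7,8}→1  {3,4,5,6,7,8}→3
  7 left: {1,2,4,5,6,7,8}→1  {2,3,4,5,6,7,8}→4
  placing 0:r first → 5 extensions
  placing 3:t first → 1 extensions
total linear extensions = 6

6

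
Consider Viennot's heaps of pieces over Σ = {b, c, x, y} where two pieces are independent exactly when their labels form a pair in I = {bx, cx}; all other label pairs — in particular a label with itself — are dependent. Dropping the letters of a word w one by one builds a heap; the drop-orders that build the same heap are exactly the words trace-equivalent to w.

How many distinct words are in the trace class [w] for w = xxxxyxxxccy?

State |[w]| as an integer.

10

drop 0:x onto floor
drop 1:x onto {0:x}
drop 2:x onto {1:x}
drop 3:x onto {2:x}
drop 4:y onto {3:x}
drop 5:x onto {4:y}
drop 6:x onto {5:x}
drop 7:x onto {6:x}
drop 8:c onto {4:y}
drop 9:c onto {8:c}
drop 10:y onto {7:x, 9:c}
ground layer = {0:x}
drop-orders for the pieces not yet dropped (sum over which currently-grounded one goes next):
  1 to go: {10} 1
  2 to go: {7,10} 1  {9,10} 1
  3 to go: {6,7,10} 1  {7,9,10} 2  {8,9,10} 1
  4 to go: {5,6,7,10} 1  {6,7,9,10} 3  {7,8,9,10} 3
  5 to go: {5,6,7,9,10} 4  {6,7,8,9,10} 6
  6 to go: {5,6,7,8,9,10} 10
  7 to go: {4,5,6,7,8,9,10} 10
  8 to go: {3,4,5,6,7,8,9,10} 10
  9 to go: {2,3,4,5,6,7,8,9,10} 10
  if 0:x drops first: 10 orders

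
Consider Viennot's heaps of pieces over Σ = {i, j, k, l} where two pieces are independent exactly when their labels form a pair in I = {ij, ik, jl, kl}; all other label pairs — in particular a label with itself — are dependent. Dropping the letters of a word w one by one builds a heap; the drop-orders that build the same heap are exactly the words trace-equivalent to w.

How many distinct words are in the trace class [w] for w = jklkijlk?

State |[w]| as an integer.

piece 0:j — minimal
piece 1:k rests on {0:j}
piece 2:l — minimal
piece 3:k rests on {1:k}
piece 4:i rests on {2:l}
piece 5:j rests on {3:k}
piece 6:l rests on {4:i}
piece 7:k rests on {5:j}
minimal pieces: {0:j, 2:l}
ways to finish when only these pieces remain (= sum over removing one remaining piece with nothing left below it):
  1 left: {6}→1  {7}→1
  2 left: {4,6}→1  {5,7}→1  {6,7}→2
  3 left: {2,4,6}→1  {3,5,7}→1  {4,6,7}→3  {5,6,7}→3
  4 left: {1,3,5,7}→1  {2,4,6,7}→4  {3,5,6,7}→4  {4,5,6,7}→6
  5 left: {0,1,3,5,7}→1  {1,3,5,6,7}→5  {2,4,5,6,7}→10  {3,4,5,6,7}→10
  6 left: {0,1,3,5,6,7}→6  {1,3,4,5,6,7}→15  {2,3,4,5,6,7}→20
  placing 0:j first → 35 extensions
  placing 2:l first → 21 extensions
total linear extensions = 56

56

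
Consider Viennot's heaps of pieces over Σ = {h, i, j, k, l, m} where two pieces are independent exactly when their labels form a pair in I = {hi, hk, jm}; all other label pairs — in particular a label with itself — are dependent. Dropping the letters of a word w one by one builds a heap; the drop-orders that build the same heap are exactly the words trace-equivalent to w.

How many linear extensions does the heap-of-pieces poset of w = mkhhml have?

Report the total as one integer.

#0=m has no predecessor
#1=k depends on [0:m]
#2=h depends on [0:m]
#3=h depends on [2:h]
#4=m depends on [1:k, 3:h]
#5=l depends on [4:m]
sources: [0:m]
N(rest) = Σ N(rest − s) over sources s of rest; N(one piece) = 1:
  size 1 → [5]=1
  size 2 → [4,5]=1
  size 3 → [1,4,5]=1  [3,4,5]=1
  size 4 → [1,3,4,5]=2  [2,3,4,5]=1
  first=0(m) contributes 3

3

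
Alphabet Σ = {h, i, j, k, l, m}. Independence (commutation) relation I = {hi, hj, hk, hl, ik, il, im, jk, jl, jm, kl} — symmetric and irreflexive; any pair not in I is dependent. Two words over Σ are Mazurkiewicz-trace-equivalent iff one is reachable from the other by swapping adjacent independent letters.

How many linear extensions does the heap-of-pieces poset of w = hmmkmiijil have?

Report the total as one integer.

210

drop 0:h onto floor
drop 1:m onto {0:h}
drop 2:m onto {1:m}
drop 3:k onto {2:m}
drop 4:m onto {3:k}
drop 5:i onto floor
drop 6:i onto {5:i}
drop 7:j onto {6:i}
drop 8:i onto {7:j}
drop 9:l onto {4:m}
ground layer = {0:h, 5:i}
drop-orders for the pieces not yet dropped (sum over which currently-grounded one goes next):
  1 to go: {8} 1  {9} 1
  2 to go: {4,9} 1  {7,8} 1  {8,9} 2
  3 to go: {3,4,9} 1  {4,8,9} 3  {6,7,8} 1  {7,8,9} 3
  4 to go: {2,3,4,9} 1  {3,4,8,9} 4  {4,7,8,9} 6  {5,6,7,8} 1  {6,7,8,9} 4
  5 to go: {1,2,3,4,9} 1  {2,3,4,8,9} 5  {3,4,7,8,9} 10  {4,6,7,8,9} 10  {5,6,7,8,9} 5
  6 to go: {0,1,2,3,4,9} 1  {1,2,3,4,8,9} 6  {2,3,4,7,8,9} 15  {3,4,6,7,8,9} 20  {4,5,6,7,8,9} 15
  7 to go: {0,1,2,3,4,8,9} 7  {1,2,3,4,7,8,9} 21  {2,3,4,6,7,8,9} 35  {3,4,5,6,7,8,9} 35
  8 to go: {0,1,2,3,4,7,8,9} 28  {1,2,3,4,6,7,8,9} 56  {2,3,4,5,6,7,8,9} 70
  if 0:h drops first: 126 orders
  if 5:i drops first: 84 orders
heap linearizations: 210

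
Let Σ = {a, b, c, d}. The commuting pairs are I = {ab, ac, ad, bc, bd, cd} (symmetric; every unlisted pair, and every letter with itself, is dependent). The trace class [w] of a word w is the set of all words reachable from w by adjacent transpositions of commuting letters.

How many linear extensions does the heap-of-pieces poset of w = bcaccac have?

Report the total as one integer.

#0=b has no predecessor
#1=c has no predecessor
#2=a has no predecessor
#3=c depends on [1:c]
#4=c depends on [3:c]
#5=a depends on [2:a]
#6=c depends on [4:c]
sources: [0:b, 1:c, 2:a]
N(rest) = Σ N(rest − s) over sources s of rest; N(one piece) = 1:
  size 1 → [0]=1  [5]=1  [6]=1
  size 2 → [0,5]=2  [0,6]=2  [2,5]=1  [4,6]=1  [5,6]=2
  size 3 → [0,2,5]=3  [0,4,6]=3  [0,5,6]=6  [2,5,6]=3  [3,4,6]=1  [4,5,6]=3
  size 4 → [0,2,5,6]=12  [0,3,4,6]=4  [0,4,5,6]=12  [1,3,4,6]=1  [2,4,5,6]=6  [3,4,5,6]=4
  size 5 → [0,1,3,4,6]=5  [0,2,4,5,6]=30  [0,3,4,5,6]=20  [1,3,4,5,6]=5  [2,3,4,5,6]=10
  first=0(b) contributes 15
  first=1(c) contributes 60
  first=2(a) contributes 30
|[w]| = 105

105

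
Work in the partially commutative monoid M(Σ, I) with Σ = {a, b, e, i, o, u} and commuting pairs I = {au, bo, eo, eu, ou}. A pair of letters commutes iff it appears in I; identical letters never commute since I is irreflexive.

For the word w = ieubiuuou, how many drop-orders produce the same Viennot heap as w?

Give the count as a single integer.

piece 0:i — minimal
piece 1:e rests on {0:i}
piece 2:u rests on {0:i}
piece 3:b rests on {1:e, 2:u}
piece 4:i rests on {3:b}
piece 5:u rests on {4:i}
piece 6:u rests on {5:u}
piece 7:o rests on {4:i}
piece 8:u rests on {6:u}
minimal pieces: {0:i}
ways to finish when only these pieces remain (= sum over removing one remaining piece with nothing left below it):
  1 left: {7}→1  {8}→1
  2 left: {6,8}→1  {7,8}→2
  3 left: {5,6,8}→1  {6,7,8}→3
  4 left: {5,6,7,8}→4
  5 left: {4,5,6,7,8}→4
  6 left: {3,4,5,6,7,8}→4
  7 left: {1,3,4,5,6,7,8}→4  {2,3,4,5,6,7,8}→4
  placing 0:i first → 8 extensions

8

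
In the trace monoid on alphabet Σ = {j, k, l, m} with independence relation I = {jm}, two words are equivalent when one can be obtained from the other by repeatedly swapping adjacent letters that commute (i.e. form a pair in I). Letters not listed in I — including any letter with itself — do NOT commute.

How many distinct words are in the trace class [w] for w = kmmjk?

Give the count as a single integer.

drop 0:k onto floor
drop 1:m onto {0:k}
drop 2:m onto {1:m}
drop 3:j onto {0:k}
drop 4:k onto {2:m, 3:j}
ground layer = {0:k}
drop-orders for the pieces not yet dropped (sum over which currently-grounded one goes next):
  1 to go: {4} 1
  2 to go: {2,4} 1  {3,4} 1
  3 to go: {1,2,4} 1  {2,3,4} 2
  if 0:k drops first: 3 orders

3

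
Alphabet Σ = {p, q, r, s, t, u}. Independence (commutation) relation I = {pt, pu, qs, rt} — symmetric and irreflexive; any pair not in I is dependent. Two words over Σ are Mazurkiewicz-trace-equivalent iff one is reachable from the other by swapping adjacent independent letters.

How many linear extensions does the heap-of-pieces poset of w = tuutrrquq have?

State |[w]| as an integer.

3

drop 0:t onto floor
drop 1:u onto {0:t}
drop 2:u onto {1:u}
drop 3:t onto {2:u}
drop 4:r onto {2:u}
drop 5:r onto {4:r}
drop 6:q onto {3:t, 5:r}
drop 7:u onto {6:q}
drop 8:q onto {7:u}
ground layer = {0:t}
drop-orders for the pieces not yet dropped (sum over which currently-grounded one goes next):
  1 to go: {8} 1
  2 to go: {7,8} 1
  3 to go: {6,7,8} 1
  4 to go: {3,6,7,8} 1  {5,6,7,8} 1
  5 to go: {3,5,6,7,8} 2  {4,5,6,7,8} 1
  6 to go: {3,4,5,6,7,8} 3
  7 to go: {2,3,4,5,6,7,8} 3
  if 0:t drops first: 3 orders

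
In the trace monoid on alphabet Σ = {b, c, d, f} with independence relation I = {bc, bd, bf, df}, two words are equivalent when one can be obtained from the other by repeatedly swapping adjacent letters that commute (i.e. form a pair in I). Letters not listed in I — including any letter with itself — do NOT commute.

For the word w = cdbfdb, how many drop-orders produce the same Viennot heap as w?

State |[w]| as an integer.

0(c) covers ∅
1(d) covers 0:c
2(b) covers ∅
3(f) covers 0:c
4(d) covers 1:d
5(b) covers 2:b
floor of heap: 0:c, 2:b
completions by unplaced set U, small U first (add the entries for U minus each lowest piece of U):
  |U|=1: {3}:1  {4}:1  {5}:1
  |U|=2: {1,4}:1  {2,5}:1  {3,4}:2  {3,5}:2  {4,5}:2
  |U|=3: {1,3,4}:3  {1,4,5}:3  {2,3,5}:3  {2,4,5}:3  {3,4,5}:6
  |U|=4: {0,1,3,4}:3  {1,2,4,5}:6  {1,3,4,5}:12  {2,3,4,5}:12
  start at 0(c): 30
  start at 2(b): 15
sum over floor = 45

45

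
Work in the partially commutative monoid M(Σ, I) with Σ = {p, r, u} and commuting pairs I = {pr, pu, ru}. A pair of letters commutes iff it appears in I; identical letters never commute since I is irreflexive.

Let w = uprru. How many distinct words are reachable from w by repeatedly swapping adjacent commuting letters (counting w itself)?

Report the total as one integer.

0(u) covers ∅
1(p) covers ∅
2(r) covers ∅
3(r) covers 2:r
4(u) covers 0:u
floor of heap: 0:u, 1:p, 2:r
completions by unplaced set U, small U first (add the entries for U minus each lowest piece of U):
  |U|=1: {1}:1  {3}:1  {4}:1
  |U|=2: {0,4}:1  {1,3}:2  {1,4}:2  {2,3}:1  {3,4}:2
  |U|=3: {0,1,4}:3  {0,3,4}:3  {1,2,3}:3  {1,3,4}:6  {2,3,4}:3
  start at 0(u): 12
  start at 1(p): 6
  start at 2(r): 12
sum over floor = 30

30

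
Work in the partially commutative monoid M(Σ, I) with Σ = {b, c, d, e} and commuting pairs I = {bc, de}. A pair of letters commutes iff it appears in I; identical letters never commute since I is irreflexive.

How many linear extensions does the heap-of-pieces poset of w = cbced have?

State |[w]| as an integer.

0(c) covers ∅
1(b) covers ∅
2(c) covers 0:c
3(e) covers 1:b, 2:c
4(d) covers 1:b, 2:c
floor of heap: 0:c, 1:b
completions by unplaced set U, small U first (add the entries for U minus each lowest piece of U):
  |U|=1: {3}:1  {4}:1
  |U|=2: {3,4}:2
  |U|=3: {1,3,4}:2  {2,3,4}:2
  start at 0(c): 4
  start at 1(b): 2
sum over floor = 6

6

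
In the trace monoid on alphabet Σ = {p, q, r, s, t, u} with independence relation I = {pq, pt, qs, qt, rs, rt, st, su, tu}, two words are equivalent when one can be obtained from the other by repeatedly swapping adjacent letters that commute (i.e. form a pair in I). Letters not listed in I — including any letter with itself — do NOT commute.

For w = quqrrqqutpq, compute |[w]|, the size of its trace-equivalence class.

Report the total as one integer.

0(q) covers ∅
1(u) covers 0:q
2(q) covers 1:u
3(r) covers 2:q
4(r) covers 3:r
5(q) covers 4:r
6(q) covers 5:q
7(u) covers 6:q
8(t) covers ∅
9(p) covers 7:u
10(q) covers 7:u
floor of heap: 0:q, 8:t
completions by unplaced set U, small U first (add the entries for U minus each lowest piece of U):
  |U|=1: {8}:1  {9}:1  {10}:1
  |U|=2: {8,9}:2  {8,10}:2  {9,10}:2
  |U|=3: {7,9,10}:2  {8,9,10}:6
  |U|=4: {6,7,9,10}:2  {7,8,9,10}:8
  |U|=5: {5,6,7,9,10}:2  {6,7,8,9,10}:10
  |U|=6: {4,5,6,7,9,10}:2  {5,6,7,8,9,10}:12
  |U|=7: {3,4,5,6,7,9,10}:2  {4,5,6,7,8,9,10}:14
  |U|=8: {2,3,4,5,6,7,9,10}:2  {3,4,5,6,7,8,9,10}:16
  |U|=9: {1,2,3,4,5,6,7,9,10}:2  {2,3,4,5,6,7,8,9,10}:18
  start at 0(q): 20
  start at 8(t): 2
sum over floor = 22

22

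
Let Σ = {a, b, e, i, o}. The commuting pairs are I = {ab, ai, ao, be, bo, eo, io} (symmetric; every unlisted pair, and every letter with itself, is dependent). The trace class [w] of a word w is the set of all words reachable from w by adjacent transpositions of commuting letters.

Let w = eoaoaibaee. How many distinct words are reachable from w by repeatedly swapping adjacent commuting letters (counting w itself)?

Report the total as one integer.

810

0(e) covers ∅
1(o) covers ∅
2(a) covers 0:e
3(o) covers 1:o
4(a) covers 2:a
5(i) covers 0:e
6(b) covers 5:i
7(a) covers 4:a
8(e) covers 5:i, 7:a
9(e) covers 8:e
floor of heap: 0:e, 1:o
completions by unplaced set U, small U first (add the entries for U minus each lowest piece of U):
  |U|=1: {3}:1  {6}:1  {9}:1
  |U|=2: {1,3}:1  {3,6}:2  {3,9}:2  {6,9}:2  {8,9}:1
  |U|=3: {1,3,6}:3  {1,3,9}:3  {3,6,9}:6  {3,8,9}:3  {6,8,9}:3  {7,8,9}:1
  |U|=4: {1,3,6,9}:12  {1,3,8,9}:6  {3,6,8,9}:12  {3,7,8,9}:4  {4,7,8,9}:1  {5,6,8,9}:3  {6,7,8,9}:4
  |U|=5: {1,3,6,8,9}:30  {1,3,7,8,9}:10  {2,4,7,8,9}:1  {3,4,7,8,9}:5  {3,5,6,8,9}:15  {3,6,7,8,9}:20  {4,6,7,8,9}:5  {5,6,7,8,9}:7
  |U|=6: {1,3,4,7,8,9}:15  {1,3,5,6,8,9}:45  {1,3,6,7,8,9}:60  {2,3,4,7,8,9}:6  {2,4,6,7,8,9}:6  {3,4,6,7,8,9}:30  {3,5,6,7,8,9}:42  {4,5,6,7,8,9}:12
  |U|=7: {1,2,3,4,7,8,9}:21  {1,3,4,6,7,8,9}:105  {1,3,5,6,7,8,9}:147  {2,3,4,6,7,8,9}:42  {2,4,5,6,7,8,9}:18  {3,4,5,6,7,8,9}:84
  |U|=8: {0,2,4,5,6,7,8,9}:18  {1,2,3,4,6,7,8,9}:168  {1,3,4,5,6,7,8,9}:336  {2,3,4,5,6,7,8,9}:144
  start at 0(e): 648
  start at 1(o): 162
sum over floor = 810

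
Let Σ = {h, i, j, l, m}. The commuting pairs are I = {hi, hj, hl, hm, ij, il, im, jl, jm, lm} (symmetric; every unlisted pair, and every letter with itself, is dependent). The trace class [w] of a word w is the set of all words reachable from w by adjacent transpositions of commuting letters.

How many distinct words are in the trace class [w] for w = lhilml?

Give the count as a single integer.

piece 0:l — minimal
piece 1:h — minimal
piece 2:i — minimal
piece 3:l rests on {0:l}
piece 4:m — minimal
piece 5:l rests on {3:l}
minimal pieces: {0:l, 1:h, 2:i, 4:m}
ways to finish when only these pieces remain (= sum over removing one remaining piece with nothing left below it):
  1 left: {1}→1  {2}→1  {4}→1  {5}→1
  2 left: {1,2}→2  {1,4}→2  {1,5}→2  {2,4}→2  {2,5}→2  {3,5}→1  {4,5}→2
  3 left: {0,3,5}→1  {1,2,4}→6  {1,2,5}→6  {1,3,5}→3  {1,4,5}→6  {2,3,5}→3  {2,4,5}→6  {3,4,5}→3
  4 left: {0,1,3,5}→4  {0,2,3,5}→4  {0,3,4,5}→4  {1,2,3,5}→12  {1,2,4,5}→24  {1,3,4,5}→12  {2,3,4,5}→12
  placing 0:l first → 60 extensions
  placing 1:h first → 20 extensions
  placing 2:i first → 20 extensions
  placing 4:m first → 20 extensions
total linear extensions = 120

120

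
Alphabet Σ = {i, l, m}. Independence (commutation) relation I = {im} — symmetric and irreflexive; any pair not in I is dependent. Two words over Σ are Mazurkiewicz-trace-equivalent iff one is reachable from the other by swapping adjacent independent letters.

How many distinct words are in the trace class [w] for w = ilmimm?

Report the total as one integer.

4

0(i) covers ∅
1(l) covers 0:i
2(m) covers 1:l
3(i) covers 1:l
4(m) covers 2:m
5(m) covers 4:m
floor of heap: 0:i
completions by unplaced set U, small U first (add the entries for U minus each lowest piece of U):
  |U|=1: {3}:1  {5}:1
  |U|=2: {3,5}:2  {4,5}:1
  |U|=3: {2,4,5}:1  {3,4,5}:3
  |U|=4: {2,3,4,5}:4
  start at 0(i): 4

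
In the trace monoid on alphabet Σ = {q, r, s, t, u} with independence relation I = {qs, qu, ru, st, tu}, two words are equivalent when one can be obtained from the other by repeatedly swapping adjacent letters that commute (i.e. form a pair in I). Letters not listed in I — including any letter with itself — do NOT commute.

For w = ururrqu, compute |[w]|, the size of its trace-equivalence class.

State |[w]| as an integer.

35

0(u) covers ∅
1(r) covers ∅
2(u) covers 0:u
3(r) covers 1:r
4(r) covers 3:r
5(q) covers 4:r
6(u) covers 2:u
floor of heap: 0:u, 1:r
completions by unplaced set U, small U first (add the entries for U minus each lowest piece of U):
  |U|=1: {5}:1  {6}:1
  |U|=2: {2,6}:1  {4,5}:1  {5,6}:2
  |U|=3: {0,2,6}:1  {2,5,6}:3  {3,4,5}:1  {4,5,6}:3
  |U|=4: {0,2,5,6}:4  {1,3,4,5}:1  {2,4,5,6}:6  {3,4,5,6}:4
  |U|=5: {0,2,4,5,6}:10  {1,3,4,5,6}:5  {2,3,4,5,6}:10
  start at 0(u): 15
  start at 1(r): 20
sum over floor = 35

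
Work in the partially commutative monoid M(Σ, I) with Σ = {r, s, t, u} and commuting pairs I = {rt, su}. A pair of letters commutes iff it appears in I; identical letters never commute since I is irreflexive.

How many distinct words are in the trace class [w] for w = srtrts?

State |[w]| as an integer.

0(s) covers ∅
1(r) covers 0:s
2(t) covers 0:s
3(r) covers 1:r
4(t) covers 2:t
5(s) covers 3:r, 4:t
floor of heap: 0:s
completions by unplaced set U, small U first (add the entries for U minus each lowest piece of U):
  |U|=1: {5}:1
  |U|=2: {3,5}:1  {4,5}:1
  |U|=3: {1,3,5}:1  {2,4,5}:1  {3,4,5}:2
  |U|=4: {1,3,4,5}:3  {2,3,4,5}:3
  start at 0(s): 6

6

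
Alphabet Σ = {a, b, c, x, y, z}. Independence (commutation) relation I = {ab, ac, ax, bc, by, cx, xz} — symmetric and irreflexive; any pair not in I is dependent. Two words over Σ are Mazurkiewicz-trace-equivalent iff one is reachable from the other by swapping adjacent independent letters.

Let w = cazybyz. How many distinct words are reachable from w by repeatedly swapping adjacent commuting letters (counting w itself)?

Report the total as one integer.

#0=c has no predecessor
#1=a has no predecessor
#2=z depends on [0:c, 1:a]
#3=y depends on [2:z]
#4=b depends on [2:z]
#5=y depends on [3:y]
#6=z depends on [4:b, 5:y]
sources: [0:c, 1:a]
N(rest) = Σ N(rest − s) over sources s of rest; N(one piece) = 1:
  size 1 → [6]=1
  size 2 → [4,6]=1  [5,6]=1
  size 3 → [3,5,6]=1  [4,5,6]=2
  size 4 → [3,4,5,6]=3
  size 5 → [2,3,4,5,6]=3
  first=0(c) contributes 3
  first=1(a) contributes 3
|[w]| = 6

6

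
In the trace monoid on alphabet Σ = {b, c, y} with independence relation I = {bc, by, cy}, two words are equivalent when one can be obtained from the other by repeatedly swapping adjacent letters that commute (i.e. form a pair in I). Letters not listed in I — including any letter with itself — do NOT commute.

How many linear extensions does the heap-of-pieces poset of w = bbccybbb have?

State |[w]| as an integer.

#0=b has no predecessor
#1=b depends on [0:b]
#2=c has no predecessor
#3=c depends on [2:c]
#4=y has no predecessor
#5=b depends on [1:b]
#6=b depends on [5:b]
#7=b depends on [6:b]
sources: [0:b, 2:c, 4:y]
N(rest) = Σ N(rest − s) over sources s of rest; N(one piece) = 1:
  size 1 → [3]=1  [4]=1  [7]=1
  size 2 → [2,3]=1  [3,4]=2  [3,7]=2  [4,7]=2  [6,7]=1
  size 3 → [2,3,4]=3  [2,3,7]=3  [3,4,7]=6  [3,6,7]=3  [4,6,7]=3  [5,6,7]=1
  size 4 → [1,5,6,7]=1  [2,3,4,7]=12  [2,3,6,7]=6  [3,4,6,7]=12  [3,5,6,7]=4  [4,5,6,7]=4
  size 5 → [0,1,5,6,7]=1  [1,3,5,6,7]=5  [1,4,5,6,7]=5  [2,3,4,6,7]=30  [2,3,5,6,7]=10  [3,4,5,6,7]=20
  size 6 → [0,1,3,5,6,7]=6  [0,1,4,5,6,7]=6  [1,2,3,5,6,7]=15  [1,3,4,5,6,7]=30  [2,3,4,5,6,7]=60
  first=0(b) contributes 105
  first=2(c) contributes 42
  first=4(y) contributes 21
|[w]| = 168

168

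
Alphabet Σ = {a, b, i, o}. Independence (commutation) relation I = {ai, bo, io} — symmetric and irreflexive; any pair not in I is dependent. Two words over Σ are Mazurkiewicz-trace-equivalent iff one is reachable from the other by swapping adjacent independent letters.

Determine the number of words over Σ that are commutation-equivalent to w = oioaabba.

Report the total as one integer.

5

drop 0:o onto floor
drop 1:i onto floor
drop 2:o onto {0:o}
drop 3:a onto {2:o}
drop 4:a onto {3:a}
drop 5:b onto {1:i, 4:a}
drop 6:b onto {5:b}
drop 7:a onto {6:b}
ground layer = {0:o, 1:i}
drop-orders for the pieces not yet dropped (sum over which currently-grounded one goes next):
  1 to go: {7} 1
  2 to go: {6,7} 1
  3 to go: {5,6,7} 1
  4 to go: {1,5,6,7} 1  {4,5,6,7} 1
  5 to go: {1,4,5,6,7} 2  {3,4,5,6,7} 1
  6 to go: {1,3,4,5,6,7} 3  {2,3,4,5,6,7} 1
  if 0:o drops first: 4 orders
  if 1:i drops first: 1 orders
heap linearizations: 5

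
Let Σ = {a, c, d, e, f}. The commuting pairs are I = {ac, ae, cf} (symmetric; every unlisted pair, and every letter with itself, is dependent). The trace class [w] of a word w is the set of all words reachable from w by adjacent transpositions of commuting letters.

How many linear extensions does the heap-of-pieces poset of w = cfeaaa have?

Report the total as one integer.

drop 0:c onto floor
drop 1:f onto floor
drop 2:e onto {0:c, 1:f}
drop 3:a onto {1:f}
drop 4:a onto {3:a}
drop 5:a onto {4:a}
ground layer = {0:c, 1:f}
drop-orders for the pieces not yet dropped (sum over which currently-grounded one goes next):
  1 to go: {2} 1  {5} 1
  2 to go: {0,2} 1  {2,5} 2  {4,5} 1
  3 to go: {0,2,5} 3  {2,4,5} 3  {3,4,5} 1
  4 to go: {0,2,4,5} 6  {2,3,4,5} 4
  if 0:c drops first: 4 orders
  if 1:f drops first: 10 orders
heap linearizations: 14

14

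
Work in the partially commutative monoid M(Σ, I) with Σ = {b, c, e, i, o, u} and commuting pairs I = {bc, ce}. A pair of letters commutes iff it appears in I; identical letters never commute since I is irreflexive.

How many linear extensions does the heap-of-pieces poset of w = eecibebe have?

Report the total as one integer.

3

drop 0:e onto floor
drop 1:e onto {0:e}
drop 2:c onto floor
drop 3:i onto {1:e, 2:c}
drop 4:b onto {3:i}
drop 5:e onto {4:b}
drop 6:b onto {5:e}
drop 7:e onto {6:b}
ground layer = {0:e, 2:c}
drop-orders for the pieces not yet dropped (sum over which currently-grounded one goes next):
  1 to go: {7} 1
  2 to go: {6,7} 1
  3 to go: {5,6,7} 1
  4 to go: {4,5,6,7} 1
  5 to go: {3,4,5,6,7} 1
  6 to go: {1,3,4,5,6,7} 1  {2,3,4,5,6,7} 1
  if 0:e drops first: 2 orders
  if 2:c drops first: 1 orders
heap linearizations: 3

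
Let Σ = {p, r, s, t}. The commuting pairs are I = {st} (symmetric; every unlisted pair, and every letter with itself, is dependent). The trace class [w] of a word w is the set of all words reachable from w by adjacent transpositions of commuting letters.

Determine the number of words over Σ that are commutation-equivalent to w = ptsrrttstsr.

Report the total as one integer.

20

0(p) covers ∅
1(t) covers 0:p
2(s) covers 0:p
3(r) covers 1:t, 2:s
4(r) covers 3:r
5(t) covers 4:r
6(t) covers 5:t
7(s) covers 4:r
8(t) covers 6:t
9(s) covers 7:s
10(r) covers 8:t, 9:s
floor of heap: 0:p
completions by unplaced set U, small U first (add the entries for U minus each lowest piece of U):
  |U|=1: {10}:1
  |U|=2: {8,10}:1  {9,10}:1
  |U|=3: {6,8,10}:1  {7,9,10}:1  {8,9,10}:2
  |U|=4: {5,6,8,10}:1  {6,8,9,10}:3  {7,8,9,10}:3
  |U|=5: {5,6,8,9,10}:4  {6,7,8,9,10}:6
  |U|=6: {5,6,7,8,9,10}:10
  |U|=7: {4,5,6,7,8,9,10}:10
  |U|=8: {3,4,5,6,7,8,9,10}:10
  |U|=9: {1,3,4,5,6,7,8,9,10}:10  {2,3,4,5,6,7,8,9,10}:10
  start at 0(p): 20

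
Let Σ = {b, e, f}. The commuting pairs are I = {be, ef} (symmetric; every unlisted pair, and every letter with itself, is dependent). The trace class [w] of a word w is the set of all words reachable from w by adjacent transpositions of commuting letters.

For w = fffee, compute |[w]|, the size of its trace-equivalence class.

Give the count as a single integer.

10

#0=f has no predecessor
#1=f depends on [0:f]
#2=f depends on [1:f]
#3=e has no predecessor
#4=e depends on [3:e]
sources: [0:f, 3:e]
N(rest) = Σ N(rest − s) over sources s of rest; N(one piece) = 1:
  size 1 → [2]=1  [4]=1
  size 2 → [1,2]=1  [2,4]=2  [3,4]=1
  size 3 → [0,1,2]=1  [1,2,4]=3  [2,3,4]=3
  first=0(f) contributes 6
  first=3(e) contributes 4
|[w]| = 10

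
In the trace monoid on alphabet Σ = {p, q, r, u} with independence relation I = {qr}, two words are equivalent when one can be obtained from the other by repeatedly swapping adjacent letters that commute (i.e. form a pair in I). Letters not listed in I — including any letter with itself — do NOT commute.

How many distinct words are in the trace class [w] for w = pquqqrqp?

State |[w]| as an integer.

4

0(p) covers ∅
1(q) covers 0:p
2(u) covers 1:q
3(q) covers 2:u
4(q) covers 3:q
5(r) covers 2:u
6(q) covers 4:q
7(p) covers 5:r, 6:q
floor of heap: 0:p
completions by unplaced set U, small U first (add the entries for U minus each lowest piece of U):
  |U|=1: {7}:1
  |U|=2: {5,7}:1  {6,7}:1
  |U|=3: {4,6,7}:1  {5,6,7}:2
  |U|=4: {3,4,6,7}:1  {4,5,6,7}:3
  |U|=5: {3,4,5,6,7}:4
  |U|=6: {2,3,4,5,6,7}:4
  start at 0(p): 4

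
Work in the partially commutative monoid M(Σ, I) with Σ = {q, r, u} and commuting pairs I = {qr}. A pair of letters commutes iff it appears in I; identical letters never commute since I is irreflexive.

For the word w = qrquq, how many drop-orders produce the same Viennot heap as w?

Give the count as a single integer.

#0=q has no predecessor
#1=r has no predecessor
#2=q depends on [0:q]
#3=u depends on [1:r, 2:q]
#4=q depends on [3:u]
sources: [0:q, 1:r]
N(rest) = Σ N(rest − s) over sources s of rest; N(one piece) = 1:
  size 1 → [4]=1
  size 2 → [3,4]=1
  size 3 → [1,3,4]=1  [2,3,4]=1
  first=0(q) contributes 2
  first=1(r) contributes 1
|[w]| = 3

3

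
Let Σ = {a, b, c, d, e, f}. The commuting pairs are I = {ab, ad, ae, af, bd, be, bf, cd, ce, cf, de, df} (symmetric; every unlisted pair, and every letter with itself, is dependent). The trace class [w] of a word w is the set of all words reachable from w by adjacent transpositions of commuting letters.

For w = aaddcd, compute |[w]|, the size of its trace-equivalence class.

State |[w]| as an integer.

20

#0=a has no predecessor
#1=a depends on [0:a]
#2=d has no predecessor
#3=d depends on [2:d]
#4=c depends on [1:a]
#5=d depends on [3:d]
sources: [0:a, 2:d]
N(rest) = Σ N(rest − s) over sources s of rest; N(one piece) = 1:
  size 1 → [4]=1  [5]=1
  size 2 → [1,4]=1  [3,5]=1  [4,5]=2
  size 3 → [0,1,4]=1  [1,4,5]=3  [2,3,5]=1  [3,4,5]=3
  size 4 → [0,1,4,5]=4  [1,3,4,5]=6  [2,3,4,5]=4
  first=0(a) contributes 10
  first=2(d) contributes 10
|[w]| = 20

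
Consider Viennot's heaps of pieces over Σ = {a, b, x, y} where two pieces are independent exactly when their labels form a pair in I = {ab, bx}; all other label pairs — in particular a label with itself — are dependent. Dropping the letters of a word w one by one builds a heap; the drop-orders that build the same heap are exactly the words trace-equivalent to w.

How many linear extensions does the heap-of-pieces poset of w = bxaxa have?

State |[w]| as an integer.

#0=b has no predecessor
#1=x has no predecessor
#2=a depends on [1:x]
#3=x depends on [2:a]
#4=a depends on [3:x]
sources: [0:b, 1:x]
N(rest) = Σ N(rest − s) over sources s of rest; N(one piece) = 1:
  size 1 → [0]=1  [4]=1
  size 2 → [0,4]=2  [3,4]=1
  size 3 → [0,3,4]=3  [2,3,4]=1
  first=0(b) contributes 1
  first=1(x) contributes 4
|[w]| = 5

5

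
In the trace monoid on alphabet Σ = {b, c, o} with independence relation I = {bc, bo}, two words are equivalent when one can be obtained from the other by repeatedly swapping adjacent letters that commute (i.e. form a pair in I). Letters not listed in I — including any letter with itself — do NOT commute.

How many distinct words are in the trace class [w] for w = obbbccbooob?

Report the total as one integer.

#0=o has no predecessor
#1=b has no predecessor
#2=b depends on [1:b]
#3=b depends on [2:b]
#4=c depends on [0:o]
#5=c depends on [4:c]
#6=b depends on [3:b]
#7=o depends on [5:c]
#8=o depends on [7:o]
#9=o depends on [8:o]
#10=b depends on [6:b]
sources: [0:o, 1:b]
N(rest) = Σ N(rest − s) over sources s of rest; N(one piece) = 1:
  size 1 → [9]=1  [10]=1
  size 2 → [6,10]=1  [8,9]=1  [9,10]=2
  size 3 → [3,6,10]=1  [6,9,10]=3  [7,8,9]=1  [8,9,10]=3
  size 4 → [2,3,6,10]=1  [3,6,9,10]=4  [5,7,8,9]=1  [6,8,9,10]=6  [7,8,9,10]=4
  size 5 → [1,2,3,6,10]=1  [2,3,6,9,10]=5  [3,6,8,9,10]=10  [4,5,7,8,9]=1  [5,7,8,9,10]=5  [6,7,8,9,10]=10
  size 6 → [0,4,5,7,8,9]=1  [1,2,3,6,9,10]=6  [2,3,6,8,9,10]=15  [3,6,7,8,9,10]=20  [4,5,7,8,9,10]=6  [5,6,7,8,9,10]=15
  size 7 → [0,4,5,7,8,9,10]=7  [1,2,3,6,8,9,10]=21  [2,3,6,7,8,9,10]=35  [3,5,6,7,8,9,10]=35  [4,5,6,7,8,9,10]=21
  size 8 → [0,4,5,6,7,8,9,10]=28  [1,2,3,6,7,8,9,10]=56  [2,3,5,6,7,8,9,10]=70  [3,4,5,6,7,8,9,10]=56
  size 9 → [0,3,4,5,6,7,8,9,10]=84  [1,2,3,5,6,7,8,9,10]=126  [2,3,4,5,6,7,8,9,10]=126
  first=0(o) contributes 252
  first=1(b) contributes 210
|[w]| = 462

462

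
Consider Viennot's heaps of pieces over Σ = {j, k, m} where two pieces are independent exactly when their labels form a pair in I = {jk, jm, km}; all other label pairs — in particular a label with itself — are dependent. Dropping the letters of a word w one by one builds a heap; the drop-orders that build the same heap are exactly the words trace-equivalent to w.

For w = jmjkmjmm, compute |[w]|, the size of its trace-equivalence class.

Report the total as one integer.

280

drop 0:j onto floor
drop 1:m onto floor
drop 2:j onto {0:j}
drop 3:k onto floor
drop 4:m onto {1:m}
drop 5:j onto {2:j}
drop 6:m onto {4:m}
drop 7:m onto {6:m}
ground layer = {0:j, 1:m, 3:k}
drop-orders for the pieces not yet dropped (sum over which currently-grounded one goes next):
  1 to go: {3} 1  {5} 1  {7} 1
  2 to go: {2,5} 1  {3,5} 2  {3,7} 2  {5,7} 2  {6,7} 1
  3 to go: {0,2,5} 1  {2,3,5} 3  {2,5,7} 3  {3,5,7} 6  {3,6,7} 3  {4,6,7} 1  {5,6,7} 3
  4 to go: {0,2,3,5} 4  {0,2,5,7} 4  {1,4,6,7} 1  {2,3,5,7} 12  {2,5,6,7} 6  {3,4,6,7} 4  {3,5,6,7} 12  {4,5,6,7} 4
  5 to go: {0,2,3,5,7} 20  {0,2,5,6,7} 10  {1,3,4,6,7} 5  {1,4,5,6,7} 5  {2,3,5,6,7} 30  {2,4,5,6,7} 10  {3,4,5,6,7} 20
  6 to go: {0,2,3,5,6,7} 60  {0,2,4,5,6,7} 20  {1,2,4,5,6,7} 15  {1,3,4,5,6,7} 30  {2,3,4,5,6,7} 60
  if 0:j drops first: 105 orders
  if 1:m drops first: 140 orders
  if 3:k drops first: 35 orders
heap linearizations: 280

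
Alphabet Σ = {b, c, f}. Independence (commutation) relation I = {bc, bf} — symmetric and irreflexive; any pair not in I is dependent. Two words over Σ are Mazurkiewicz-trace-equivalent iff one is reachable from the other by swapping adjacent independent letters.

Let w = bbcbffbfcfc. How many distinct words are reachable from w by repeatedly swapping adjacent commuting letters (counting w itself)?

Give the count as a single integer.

0(b) covers ∅
1(b) covers 0:b
2(c) covers ∅
3(b) covers 1:b
4(f) covers 2:c
5(f) covers 4:f
6(b) covers 3:b
7(f) covers 5:f
8(c) covers 7:f
9(f) covers 8:c
10(c) covers 9:f
floor of heap: 0:b, 2:c
completions by unplaced set U, small U first (add the entries for U minus each lowest piece of U):
  |U|=1: {6}:1  {10}:1
  |U|=2: {3,6}:1  {6,10}:2  {9,10}:1
  |U|=3: {1,3,6}:1  {3,6,10}:3  {6,9,10}:3  {8,9,10}:1
  |U|=4: {0,1,3,6}:1  {1,3,6,10}:4  {3,6,9,10}:6  {6,8,9,10}:4  {7,8,9,10}:1
  |U|=5: {0,1,3,6,10}:5  {1,3,6,9,10}:10  {3,6,8,9,10}:10  {5,7,8,9,10}:1  {6,7,8,9,10}:5
  |U|=6: {0,1,3,6,9,10}:15  {1,3,6,8,9,10}:20  {3,6,7,8,9,10}:15  {4,5,7,8,9,10}:1  {5,6,7,8,9,10}:6
  |U|=7: {0,1,3,6,8,9,10}:35  {1,3,6,7,8,9,10}:35  {2,4,5,7,8,9,10}:1  {3,5,6,7,8,9,10}:21  {4,5,6,7,8,9,10}:7
  |U|=8: {0,1,3,6,7,8,9,10}:70  {1,3,5,6,7,8,9,10}:56  {2,4,5,6,7,8,9,10}:8  {3,4,5,6,7,8,9,10}:28
  |U|=9: {0,1,3,5,6,7,8,9,10}:126  {1,3,4,5,6,7,8,9,10}:84  {2,3,4,5,6,7,8,9,10}:36
  start at 0(b): 120
  start at 2(c): 210
sum over floor = 330

330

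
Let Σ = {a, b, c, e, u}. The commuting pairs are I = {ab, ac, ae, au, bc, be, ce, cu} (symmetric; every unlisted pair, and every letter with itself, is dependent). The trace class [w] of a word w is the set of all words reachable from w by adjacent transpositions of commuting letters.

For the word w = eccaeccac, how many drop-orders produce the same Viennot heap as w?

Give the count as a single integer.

756

piece 0:e — minimal
piece 1:c — minimal
piece 2:c rests on {1:c}
piece 3:a — minimal
piece 4:e rests on {0:e}
piece 5:c rests on {2:c}
piece 6:c rests on {5:c}
piece 7:a rests on {3:a}
piece 8:c rests on {6:c}
minimal pieces: {0:e, 1:c, 3:a}
ways to finish when only these pieces remain (= sum over removing one remaining piece with nothing left below it):
  1 left: {4}→1  {7}→1  {8}→1
  2 left: {0,4}→1  {3,7}→1  {4,7}→2  {4,8}→2  {6,8}→1  {7,8}→2
  3 left: {0,4,7}→3  {0,4,8}→3  {3,4,7}→3  {3,7,8}→3  {4,6,8}→3  {4,7,8}→6  {5,6,8}→1  {6,7,8}→3
  4 left: {0,3,4,7}→6  {0,4,6,8}→6  {0,4,7,8}→12  {2,5,6,8}→1  {3,4,7,8}→12  {3,6,7,8}→6  {4,5,6,8}→4  {4,6,7,8}→12  {5,6,7,8}→4
  5 left: {0,3,4,7,8}→30  {0,4,5,6,8}→10  {0,4,6,7,8}→30  {1,2,5,6,8}→1  {2,4,5,6,8}→5  {2,5,6,7,8}→5  {3,4,6,7,8}→30  {3,5,6,7,8}→10  {4,5,6,7,8}→20
  6 left: {0,2,4,5,6,8}→15  {0,3,4,6,7,8}→90  {0,4,5,6,7,8}→60  {1,2,4,5,6,8}→6  {1,2,5,6,7,8}→6  {2,3,5,6,7,8}→15  {2,4,5,6,7,8}→30  {3,4,5,6,7,8}→60
  7 left: {0,1,2,4,5,6,8}→21  {0,2,4,5,6,7,8}→105  {0,3,4,5,6,7,8}→210  {1,2,3,5,6,7,8}→21  {1,2,4,5,6,7,8}→42  {2,3,4,5,6,7,8}→105
  placing 0:e first → 168 extensions
  placing 1:c first → 420 extensions
  placing 3:a first → 168 extensions
total linear extensions = 756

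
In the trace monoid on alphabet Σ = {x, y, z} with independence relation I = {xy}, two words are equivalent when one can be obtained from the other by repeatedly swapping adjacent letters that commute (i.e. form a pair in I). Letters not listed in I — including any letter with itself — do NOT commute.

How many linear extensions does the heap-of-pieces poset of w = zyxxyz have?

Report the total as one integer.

6

#0=z has no predecessor
#1=y depends on [0:z]
#2=x depends on [0:z]
#3=x depends on [2:x]
#4=y depends on [1:y]
#5=z depends on [3:x, 4:y]
sources: [0:z]
N(rest) = Σ N(rest − s) over sources s of rest; N(one piece) = 1:
  size 1 → [5]=1
  size 2 → [3,5]=1  [4,5]=1
  size 3 → [1,4,5]=1  [2,3,5]=1  [3,4,5]=2
  size 4 → [1,3,4,5]=3  [2,3,4,5]=3
  first=0(z) contributes 6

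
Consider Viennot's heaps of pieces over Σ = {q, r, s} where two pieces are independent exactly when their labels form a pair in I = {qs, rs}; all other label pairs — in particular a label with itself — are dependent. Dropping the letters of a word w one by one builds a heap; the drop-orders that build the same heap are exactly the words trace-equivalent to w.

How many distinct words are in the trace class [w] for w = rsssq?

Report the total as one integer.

0(r) covers ∅
1(s) covers ∅
2(s) covers 1:s
3(s) covers 2:s
4(q) covers 0:r
floor of heap: 0:r, 1:s
completions by unplaced set U, small U first (add the entries for U minus each lowest piece of U):
  |U|=1: {3}:1  {4}:1
  |U|=2: {0,4}:1  {2,3}:1  {3,4}:2
  |U|=3: {0,3,4}:3  {1,2,3}:1  {2,3,4}:3
  start at 0(r): 4
  start at 1(s): 6
sum over floor = 10

10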